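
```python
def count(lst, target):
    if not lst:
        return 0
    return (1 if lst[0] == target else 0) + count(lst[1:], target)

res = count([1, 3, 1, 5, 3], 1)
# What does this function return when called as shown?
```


count([1, 3, 1, 5, 3], 1)
lst[0]=1 == 1: 1 + count([3, 1, 5, 3], 1)
lst[0]=3 != 1: 0 + count([1, 5, 3], 1)
lst[0]=1 == 1: 1 + count([5, 3], 1)
lst[0]=5 != 1: 0 + count([3], 1)
lst[0]=3 != 1: 0 + count([], 1)
= 2


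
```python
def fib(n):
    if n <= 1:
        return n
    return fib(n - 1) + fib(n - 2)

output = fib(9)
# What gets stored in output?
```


fib(9)
= fib(8) + fib(7)
= (fib(7) + fib(6)) + fib(7)
Computing bottom-up: fib(0)=0, fib(1)=1, fib(2)=1, fib(3)=2, fib(4)=3, fib(5)=5, fib(6)=8, fib(7)=13, fib(8)=21, fib(9)=34
= 34


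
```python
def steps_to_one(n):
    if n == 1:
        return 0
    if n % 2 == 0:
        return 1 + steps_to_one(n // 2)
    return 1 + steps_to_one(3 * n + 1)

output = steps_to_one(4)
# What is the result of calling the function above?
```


steps_to_one(4)
4 is even -> steps_to_one(2)
2 is even -> steps_to_one(1)
Reached 1 after 2 steps
= 2


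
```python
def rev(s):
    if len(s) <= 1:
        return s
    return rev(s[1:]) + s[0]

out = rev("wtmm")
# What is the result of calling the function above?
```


rev("wtmm")
= rev("tmm") + "w"
= rev("mm") + "t" + "w"
= rev("m") + "m" + "t" + "w"
= "m" + "m" + "t" + "w"
= "mmtw"


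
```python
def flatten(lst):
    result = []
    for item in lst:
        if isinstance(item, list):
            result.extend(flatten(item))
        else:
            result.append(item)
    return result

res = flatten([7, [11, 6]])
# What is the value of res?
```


flatten([7, [11, 6]])
Processing each element:
  7 is not a list -> append 7
  [11, 6] is a list -> flatten recursively -> [11, 6]
= [7, 11, 6]


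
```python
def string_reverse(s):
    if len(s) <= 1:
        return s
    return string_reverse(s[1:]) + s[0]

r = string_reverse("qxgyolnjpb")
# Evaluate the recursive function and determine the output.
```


string_reverse("qxgyolnjpb")
= string_reverse("xgyolnjpb") + "q"
= string_reverse("gyolnjpb") + "x" + "q"
= string_reverse("yolnjpb") + "g" + "x" + "q"
= string_reverse("olnjpb") + "y" + "g" + "x" + "q"
= string_reverse("lnjpb") + "o" + "y" + "g" + "x" + "q"
= string_reverse("njpb") + "l" + "o" + "y" + "g" + "x" + "q"
= string_reverse("jpb") + "n" + "l" + "o" + "y" + "g" + "x" + "q"
= string_reverse("pb") + "j" + "n" + "l" + "o" + "y" + "g" + "x" + "q"
= string_reverse("b") + "p" + "j" + "n" + "l" + "o" + "y" + "g" + "x" + "q"
= "b" + "p" + "j" + "n" + "l" + "o" + "y" + "g" + "x" + "q"
= "bpjnloygxq"


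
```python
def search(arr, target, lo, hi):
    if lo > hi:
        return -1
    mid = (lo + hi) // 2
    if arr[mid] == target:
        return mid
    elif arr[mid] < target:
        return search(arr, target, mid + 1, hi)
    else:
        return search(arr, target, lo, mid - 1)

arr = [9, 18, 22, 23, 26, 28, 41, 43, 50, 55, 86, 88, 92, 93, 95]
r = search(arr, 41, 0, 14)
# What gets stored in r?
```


search(arr, 41, 0, 14)
lo=0, hi=14, mid=7, arr[mid]=43
43 > 41, search left half
lo=0, hi=6, mid=3, arr[mid]=23
23 < 41, search right half
lo=4, hi=6, mid=5, arr[mid]=28
28 < 41, search right half
lo=6, hi=6, mid=6, arr[mid]=41
arr[6] == 41, found at index 6
= 6


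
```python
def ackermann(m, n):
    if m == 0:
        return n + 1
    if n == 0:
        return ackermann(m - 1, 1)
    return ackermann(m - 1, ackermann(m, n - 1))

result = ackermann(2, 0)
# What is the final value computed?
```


ackermann(2, 0)
n == 0: return ackermann(1, 1)
= ackermann(1, 1) = 3
= 3


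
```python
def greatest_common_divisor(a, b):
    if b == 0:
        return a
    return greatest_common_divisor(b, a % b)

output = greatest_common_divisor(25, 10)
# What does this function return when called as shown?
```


greatest_common_divisor(25, 10)
= greatest_common_divisor(10, 25 % 10) = greatest_common_divisor(10, 5)
= greatest_common_divisor(5, 10 % 5) = greatest_common_divisor(5, 0)
b == 0, return a = 5


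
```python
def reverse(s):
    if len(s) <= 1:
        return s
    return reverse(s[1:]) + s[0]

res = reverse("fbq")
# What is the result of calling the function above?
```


reverse("fbq")
= reverse("bq") + "f"
= reverse("q") + "b" + "f"
= "q" + "b" + "f"
= "qbf"


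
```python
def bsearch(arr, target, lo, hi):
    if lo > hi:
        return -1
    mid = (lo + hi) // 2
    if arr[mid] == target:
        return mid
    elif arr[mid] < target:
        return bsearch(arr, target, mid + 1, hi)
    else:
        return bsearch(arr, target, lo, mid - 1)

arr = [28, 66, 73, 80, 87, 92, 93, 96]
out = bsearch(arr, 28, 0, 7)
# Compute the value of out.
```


bsearch(arr, 28, 0, 7)
lo=0, hi=7, mid=3, arr[mid]=80
80 > 28, search left half
lo=0, hi=2, mid=1, arr[mid]=66
66 > 28, search left half
lo=0, hi=0, mid=0, arr[mid]=28
arr[0] == 28, found at index 0
= 0


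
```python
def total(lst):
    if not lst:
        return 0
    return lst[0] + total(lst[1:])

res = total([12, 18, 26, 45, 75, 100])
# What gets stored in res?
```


total([12, 18, 26, 45, 75, 100])
= 12 + total([18, 26, 45, 75, 100])
= 12 + 18 + total([26, 45, 75, 100])
= 12 + 18 + 26 + total([45, 75, 100])
= 12 + 18 + 26 + 45 + total([75, 100])
= 12 + 18 + 26 + 45 + 75 + total([100])
= 12 + 18 + 26 + 45 + 75 + 100 + total([])
= 12 + 18 + 26 + 45 + 75 + 100 + 0
= 276


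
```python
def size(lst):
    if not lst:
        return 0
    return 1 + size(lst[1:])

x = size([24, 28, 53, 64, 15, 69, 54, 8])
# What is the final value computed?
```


size([24, 28, 53, 64, 15, 69, 54, 8])
= 1 + size([28, 53, 64, 15, 69, 54, 8])
= 1 + 1 + size([53, 64, 15, 69, 54, 8])
= 1 + 1 + 1 + size([64, 15, 69, 54, 8])
= 1 + 1 + 1 + 1 + size([15, 69, 54, 8])
= 1 + 1 + 1 + 1 + 1 + size([69, 54, 8])
= 1 + 1 + 1 + 1 + 1 + 1 + size([54, 8])
= 1 + 1 + 1 + 1 + 1 + 1 + 1 + size([8])
= 1 + 1 + 1 + 1 + 1 + 1 + 1 + 1 + size([])
= 1 + 1 + 1 + 1 + 1 + 1 + 1 + 1 + 0
= 8


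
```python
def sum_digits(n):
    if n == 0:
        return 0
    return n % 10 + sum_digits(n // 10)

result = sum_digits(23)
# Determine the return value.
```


sum_digits(23)
= 3 + sum_digits(2)
= 3 + 2 + sum_digits(0)
= 3 + 2 + 0
= 5


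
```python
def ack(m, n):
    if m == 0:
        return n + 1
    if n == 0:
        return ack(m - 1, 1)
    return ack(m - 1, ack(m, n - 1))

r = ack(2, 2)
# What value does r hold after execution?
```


ack(2, 2)
= ack(1, ack(2, 1))
First compute ack(2, 1) = 5
= ack(1, 5)
= 7


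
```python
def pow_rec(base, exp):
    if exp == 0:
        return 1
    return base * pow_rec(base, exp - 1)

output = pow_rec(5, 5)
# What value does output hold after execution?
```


pow_rec(5, 5)
= 5 * pow_rec(5, 4)
= 5 * 5 * pow_rec(5, 3)
= 5 * 5 * 5 * pow_rec(5, 2)
= 5 * 5 * 5 * 5 * pow_rec(5, 1)
= 5 * 5 * 5 * 5 * 5 * pow_rec(5, 0)
= 5 * 5 * 5 * 5 * 5 * 1
= 3125


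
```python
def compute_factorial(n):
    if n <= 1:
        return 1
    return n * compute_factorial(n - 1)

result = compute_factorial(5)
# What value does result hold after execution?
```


compute_factorial(5)
= 5 * compute_factorial(4)
= 5 * 4 * compute_factorial(3)
= 5 * 4 * 3 * compute_factorial(2)
= 5 * 4 * 3 * 2 * compute_factorial(1)
= 5 * 4 * 3 * 2 * 1
= 120


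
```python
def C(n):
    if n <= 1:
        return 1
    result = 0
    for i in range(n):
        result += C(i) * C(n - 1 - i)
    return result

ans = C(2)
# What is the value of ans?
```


C(2)
= sum of C(i) * C(2-1-i) for i in 0..1
  C(0)*C(1) = 1*1 = 1
  C(1)*C(0) = 1*1 = 1
= 1 + 1
= 2


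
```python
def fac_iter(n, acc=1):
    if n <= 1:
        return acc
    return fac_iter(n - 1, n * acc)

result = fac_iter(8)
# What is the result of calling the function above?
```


fac_iter(8, 1)
= fac_iter(7, 8 * 1) = fac_iter(7, 8)
= fac_iter(6, 7 * 8) = fac_iter(6, 56)
= fac_iter(5, 6 * 56) = fac_iter(5, 336)
= fac_iter(4, 5 * 336) = fac_iter(4, 1680)
= fac_iter(3, 4 * 1680) = fac_iter(3, 6720)
= fac_iter(2, 3 * 6720) = fac_iter(2, 20160)
= fac_iter(1, 2 * 20160) = fac_iter(1, 40320)
n <= 1, return acc = 40320


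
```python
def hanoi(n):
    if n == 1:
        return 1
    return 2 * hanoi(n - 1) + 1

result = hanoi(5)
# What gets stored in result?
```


hanoi(5)
= 2 * hanoi(4) + 1
= 2 * (2 * hanoi(3) + 1) + 1
= 2 * (2 * (2 * hanoi(2) + 1) + 1) + 1
= 2 * (2 * (2 * (2 * hanoi(1) + 1) + 1) + 1) + 1
Now compute bottom-up:
hanoi(1) = 1
hanoi(2) = 2 * 1 + 1 = 3
hanoi(3) = 2 * 3 + 1 = 7
hanoi(4) = 2 * 7 + 1 = 15
hanoi(5) = 2 * 15 + 1 = 31
= 31


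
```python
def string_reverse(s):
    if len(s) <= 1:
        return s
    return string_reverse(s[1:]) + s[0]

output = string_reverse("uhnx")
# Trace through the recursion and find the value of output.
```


string_reverse("uhnx")
= string_reverse("hnx") + "u"
= string_reverse("nx") + "h" + "u"
= string_reverse("x") + "n" + "h" + "u"
= "x" + "n" + "h" + "u"
= "xnhu"


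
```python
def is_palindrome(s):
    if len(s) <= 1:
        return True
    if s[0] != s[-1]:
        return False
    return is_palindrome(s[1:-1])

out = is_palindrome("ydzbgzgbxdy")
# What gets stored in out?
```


is_palindrome("ydzbgzgbxdy")
"ydzbgzgbxdy": s[0]='y' == s[-1]='y' -> is_palindrome("dzbgzgbxd")
"dzbgzgbxd": s[0]='d' == s[-1]='d' -> is_palindrome("zbgzgbx")
"zbgzgbx": s[0]='z' != s[-1]='x' -> False
= False


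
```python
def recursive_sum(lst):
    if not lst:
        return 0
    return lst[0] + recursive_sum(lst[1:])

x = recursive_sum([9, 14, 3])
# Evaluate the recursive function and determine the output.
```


recursive_sum([9, 14, 3])
= 9 + recursive_sum([14, 3])
= 9 + 14 + recursive_sum([3])
= 9 + 14 + 3 + recursive_sum([])
= 9 + 14 + 3 + 0
= 26


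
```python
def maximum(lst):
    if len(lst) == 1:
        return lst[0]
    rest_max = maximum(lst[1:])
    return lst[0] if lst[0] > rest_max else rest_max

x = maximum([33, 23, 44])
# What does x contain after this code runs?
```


maximum([33, 23, 44])
= compare 33 with maximum([23, 44])
= compare 23 with maximum([44])
Base: maximum([44]) = 44
compare 23 with 44: max = 44
compare 33 with 44: max = 44
= 44


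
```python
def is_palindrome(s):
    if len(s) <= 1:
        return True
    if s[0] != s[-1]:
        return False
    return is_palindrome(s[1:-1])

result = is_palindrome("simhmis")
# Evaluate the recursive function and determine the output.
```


is_palindrome("simhmis")
"simhmis": s[0]='s' == s[-1]='s' -> is_palindrome("imhmi")
"imhmi": s[0]='i' == s[-1]='i' -> is_palindrome("mhm")
"mhm": s[0]='m' == s[-1]='m' -> is_palindrome("h")
"h": len <= 1 -> True
= True


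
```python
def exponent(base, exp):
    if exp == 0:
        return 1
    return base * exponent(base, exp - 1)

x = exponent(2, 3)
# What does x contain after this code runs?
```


exponent(2, 3)
= 2 * exponent(2, 2)
= 2 * 2 * exponent(2, 1)
= 2 * 2 * 2 * exponent(2, 0)
= 2 * 2 * 2 * 1
= 8


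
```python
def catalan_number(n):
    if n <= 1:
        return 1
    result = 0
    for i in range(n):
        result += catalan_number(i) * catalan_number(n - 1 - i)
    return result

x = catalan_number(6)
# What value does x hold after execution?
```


catalan_number(6)
= sum of catalan_number(i) * catalan_number(6-1-i) for i in 0..5
First compute sub-values bottom-up:
  catalan_number(0) = 1, catalan_number(1) = 1
  catalan_number(2) = 1*1 + 1*1 = 2
  catalan_number(3) = 1*2 + 1*1 + 2*1 = 5
  catalan_number(4) = 1*5 + 1*2 + 2*1 + 5*1 = 14
  catalan_number(5) = 1*14 + 1*5 + 2*2 + 5*1 + 14*1 = 42
Now catalan_number(6):
  catalan_number(0)*catalan_number(5) = 1*42 = 42
  catalan_number(1)*catalan_number(4) = 1*14 = 14
  catalan_number(2)*catalan_number(3) = 2*5 = 10
  catalan_number(3)*catalan_number(2) = 5*2 = 10
  catalan_number(4)*catalan_number(1) = 14*1 = 14
  catalan_number(5)*catalan_number(0) = 42*1 = 42
= 42 + 14 + 10 + 10 + 14 + 42
= 132


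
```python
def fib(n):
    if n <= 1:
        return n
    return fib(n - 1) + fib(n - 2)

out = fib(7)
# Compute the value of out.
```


fib(7)
= fib(6) + fib(5)
= (fib(5) + fib(4)) + fib(5)
Computing bottom-up: fib(0)=0, fib(1)=1, fib(2)=1, fib(3)=2, fib(4)=3, fib(5)=5, fib(6)=8, fib(7)=13
= 13


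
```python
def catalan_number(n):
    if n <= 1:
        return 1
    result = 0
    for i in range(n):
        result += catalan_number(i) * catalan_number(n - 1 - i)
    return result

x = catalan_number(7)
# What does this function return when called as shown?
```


catalan_number(7)
= sum of catalan_number(i) * catalan_number(7-1-i) for i in 0..6
First compute sub-values bottom-up:
  catalan_number(0) = 1, catalan_number(1) = 1
  catalan_number(2) = 1*1 + 1*1 = 2
  catalan_number(3) = 1*2 + 1*1 + 2*1 = 5
  catalan_number(4) = 1*5 + 1*2 + 2*1 + 5*1 = 14
  catalan_number(5) = 1*14 + 1*5 + 2*2 + 5*1 + 14*1 = 42
  catalan_number(6) = 1*42 + 1*14 + 2*5 + 5*2 + 14*1 + 42*1 = 132
Now catalan_number(7):
  catalan_number(0)*catalan_number(6) = 1*132 = 132
  catalan_number(1)*catalan_number(5) = 1*42 = 42
  catalan_number(2)*catalan_number(4) = 2*14 = 28
  catalan_number(3)*catalan_number(3) = 5*5 = 25
  catalan_number(4)*catalan_number(2) = 14*2 = 28
  catalan_number(5)*catalan_number(1) = 42*1 = 42
  catalan_number(6)*catalan_number(0) = 132*1 = 132
= 132 + 42 + 28 + 25 + 28 + 42 + 132
= 429


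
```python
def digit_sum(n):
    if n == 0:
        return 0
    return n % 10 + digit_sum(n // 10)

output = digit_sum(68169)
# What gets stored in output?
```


digit_sum(68169)
= 9 + digit_sum(6816)
= 9 + 6 + digit_sum(681)
= 9 + 6 + 1 + digit_sum(68)
= 9 + 6 + 1 + 8 + digit_sum(6)
= 9 + 6 + 1 + 8 + 6 + digit_sum(0)
= 9 + 6 + 1 + 8 + 6 + 0
= 30


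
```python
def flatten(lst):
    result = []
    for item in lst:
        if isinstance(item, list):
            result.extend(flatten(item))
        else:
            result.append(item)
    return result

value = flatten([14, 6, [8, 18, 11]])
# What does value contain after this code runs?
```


flatten([14, 6, [8, 18, 11]])
Processing each element:
  14 is not a list -> append 14
  6 is not a list -> append 6
  [8, 18, 11] is a list -> flatten recursively -> [8, 18, 11]
= [14, 6, 8, 18, 11]


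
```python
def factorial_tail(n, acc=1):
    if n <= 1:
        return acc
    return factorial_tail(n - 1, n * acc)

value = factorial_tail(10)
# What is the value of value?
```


factorial_tail(10, 1)
= factorial_tail(9, 10 * 1) = factorial_tail(9, 10)
= factorial_tail(8, 9 * 10) = factorial_tail(8, 90)
= factorial_tail(7, 8 * 90) = factorial_tail(7, 720)
= factorial_tail(6, 7 * 720) = factorial_tail(6, 5040)
= factorial_tail(5, 6 * 5040) = factorial_tail(5, 30240)
= factorial_tail(4, 5 * 30240) = factorial_tail(4, 151200)
= factorial_tail(3, 4 * 151200) = factorial_tail(3, 604800)
= factorial_tail(2, 3 * 604800) = factorial_tail(2, 1814400)
= factorial_tail(1, 2 * 1814400) = factorial_tail(1, 3628800)
n <= 1, return acc = 3628800


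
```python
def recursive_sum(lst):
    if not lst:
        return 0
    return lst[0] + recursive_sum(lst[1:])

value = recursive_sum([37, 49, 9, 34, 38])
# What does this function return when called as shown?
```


recursive_sum([37, 49, 9, 34, 38])
= 37 + recursive_sum([49, 9, 34, 38])
= 37 + 49 + recursive_sum([9, 34, 38])
= 37 + 49 + 9 + recursive_sum([34, 38])
= 37 + 49 + 9 + 34 + recursive_sum([38])
= 37 + 49 + 9 + 34 + 38 + recursive_sum([])
= 37 + 49 + 9 + 34 + 38 + 0
= 167


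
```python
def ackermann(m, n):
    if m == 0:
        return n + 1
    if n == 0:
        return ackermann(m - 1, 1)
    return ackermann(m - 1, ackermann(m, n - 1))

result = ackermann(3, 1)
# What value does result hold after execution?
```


ackermann(3, 1)
= ackermann(2, ackermann(3, 0))
First compute ackermann(3, 0) = 5
= ackermann(2, 5)
= 13


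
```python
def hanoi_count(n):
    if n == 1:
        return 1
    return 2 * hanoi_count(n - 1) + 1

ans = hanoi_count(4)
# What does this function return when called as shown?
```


hanoi_count(4)
= 2 * hanoi_count(3) + 1
= 2 * (2 * hanoi_count(2) + 1) + 1
= 2 * (2 * (2 * hanoi_count(1) + 1) + 1) + 1
Now compute bottom-up:
hanoi_count(1) = 1
hanoi_count(2) = 2 * 1 + 1 = 3
hanoi_count(3) = 2 * 3 + 1 = 7
hanoi_count(4) = 2 * 7 + 1 = 15
= 15


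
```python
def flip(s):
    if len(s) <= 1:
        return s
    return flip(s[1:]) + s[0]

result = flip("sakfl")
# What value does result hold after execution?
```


flip("sakfl")
= flip("akfl") + "s"
= flip("kfl") + "a" + "s"
= flip("fl") + "k" + "a" + "s"
= flip("l") + "f" + "k" + "a" + "s"
= "l" + "f" + "k" + "a" + "s"
= "lfkas"


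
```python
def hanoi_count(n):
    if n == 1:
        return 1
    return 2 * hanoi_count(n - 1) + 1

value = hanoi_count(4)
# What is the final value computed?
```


hanoi_count(4)
= 2 * hanoi_count(3) + 1
= 2 * (2 * hanoi_count(2) + 1) + 1
= 2 * (2 * (2 * hanoi_count(1) + 1) + 1) + 1
Now compute bottom-up:
hanoi_count(1) = 1
hanoi_count(2) = 2 * 1 + 1 = 3
hanoi_count(3) = 2 * 3 + 1 = 7
hanoi_count(4) = 2 * 7 + 1 = 15
= 15


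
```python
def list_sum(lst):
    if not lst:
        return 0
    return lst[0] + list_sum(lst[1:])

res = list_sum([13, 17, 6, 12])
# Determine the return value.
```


list_sum([13, 17, 6, 12])
= 13 + list_sum([17, 6, 12])
= 13 + 17 + list_sum([6, 12])
= 13 + 17 + 6 + list_sum([12])
= 13 + 17 + 6 + 12 + list_sum([])
= 13 + 17 + 6 + 12 + 0
= 48


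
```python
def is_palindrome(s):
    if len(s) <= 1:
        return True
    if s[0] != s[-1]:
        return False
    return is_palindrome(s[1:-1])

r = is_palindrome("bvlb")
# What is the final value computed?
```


is_palindrome("bvlb")
"bvlb": s[0]='b' == s[-1]='b' -> is_palindrome("vl")
"vl": s[0]='v' != s[-1]='l' -> False
= False


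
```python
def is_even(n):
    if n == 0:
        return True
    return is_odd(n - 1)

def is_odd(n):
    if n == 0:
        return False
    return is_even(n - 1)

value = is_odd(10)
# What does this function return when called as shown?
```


is_odd(10)
= is_even(9)
= is_odd(8)
= is_even(7)
= is_odd(6)
= is_even(5)
= is_odd(4)
= is_even(3)
= is_odd(2)
= is_even(1)
= is_odd(0)
n == 0: return False
= False


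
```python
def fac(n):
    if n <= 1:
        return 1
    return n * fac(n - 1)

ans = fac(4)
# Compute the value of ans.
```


fac(4)
= 4 * fac(3)
= 4 * 3 * fac(2)
= 4 * 3 * 2 * fac(1)
= 4 * 3 * 2 * 1
= 24


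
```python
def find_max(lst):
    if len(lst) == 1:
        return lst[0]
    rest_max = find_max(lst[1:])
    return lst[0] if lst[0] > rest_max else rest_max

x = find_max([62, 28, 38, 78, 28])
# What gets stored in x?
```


find_max([62, 28, 38, 78, 28])
= compare 62 with find_max([28, 38, 78, 28])
= compare 28 with find_max([38, 78, 28])
= compare 38 with find_max([78, 28])
= compare 78 with find_max([28])
Base: find_max([28]) = 28
compare 78 with 28: max = 78
compare 38 with 78: max = 78
compare 28 with 78: max = 78
compare 62 with 78: max = 78
= 78


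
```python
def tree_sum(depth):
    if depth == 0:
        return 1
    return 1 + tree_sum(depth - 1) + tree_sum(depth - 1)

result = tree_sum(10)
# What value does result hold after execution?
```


tree_sum(10)
= 1 + tree_sum(9) + tree_sum(9)
= 1 + 2 * tree_sum(9)
tree_sum(k) = 2^(k+1) - 1
tree_sum(0) = 1
tree_sum(1) = 3
tree_sum(2) = 7
tree_sum(3) = 15
tree_sum(4) = 31
tree_sum(10) = 2^11 - 1 = 2047


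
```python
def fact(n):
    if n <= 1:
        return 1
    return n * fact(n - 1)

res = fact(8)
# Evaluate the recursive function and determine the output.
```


fact(8)
= 8 * fact(7)
= 8 * 7 * fact(6)
= 8 * 7 * 6 * fact(5)
= 8 * 7 * 6 * 5 * fact(4)
= 8 * 7 * 6 * 5 * 4 * fact(3)
= 8 * 7 * 6 * 5 * 4 * 3 * fact(2)
= 8 * 7 * 6 * 5 * 4 * 3 * 2 * fact(1)
= 8 * 7 * 6 * 5 * 4 * 3 * 2 * 1
= 40320


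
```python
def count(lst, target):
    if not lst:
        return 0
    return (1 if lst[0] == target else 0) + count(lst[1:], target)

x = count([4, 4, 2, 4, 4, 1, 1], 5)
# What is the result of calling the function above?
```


count([4, 4, 2, 4, 4, 1, 1], 5)
lst[0]=4 != 5: 0 + count([4, 2, 4, 4, 1, 1], 5)
lst[0]=4 != 5: 0 + count([2, 4, 4, 1, 1], 5)
lst[0]=2 != 5: 0 + count([4, 4, 1, 1], 5)
lst[0]=4 != 5: 0 + count([4, 1, 1], 5)
lst[0]=4 != 5: 0 + count([1, 1], 5)
lst[0]=1 != 5: 0 + count([1], 5)
lst[0]=1 != 5: 0 + count([], 5)
= 0


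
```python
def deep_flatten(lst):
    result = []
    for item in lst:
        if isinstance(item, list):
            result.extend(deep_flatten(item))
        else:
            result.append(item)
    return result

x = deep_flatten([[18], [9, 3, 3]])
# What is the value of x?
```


deep_flatten([[18], [9, 3, 3]])
Processing each element:
  [18] is a list -> deep_flatten recursively -> [18]
  [9, 3, 3] is a list -> deep_flatten recursively -> [9, 3, 3]
= [18, 9, 3, 3]


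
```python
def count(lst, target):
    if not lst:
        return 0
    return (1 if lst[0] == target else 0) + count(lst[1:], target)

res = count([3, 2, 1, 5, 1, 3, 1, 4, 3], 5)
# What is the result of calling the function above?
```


count([3, 2, 1, 5, 1, 3, 1, 4, 3], 5)
lst[0]=3 != 5: 0 + count([2, 1, 5, 1, 3, 1, 4, 3], 5)
lst[0]=2 != 5: 0 + count([1, 5, 1, 3, 1, 4, 3], 5)
lst[0]=1 != 5: 0 + count([5, 1, 3, 1, 4, 3], 5)
lst[0]=5 == 5: 1 + count([1, 3, 1, 4, 3], 5)
lst[0]=1 != 5: 0 + count([3, 1, 4, 3], 5)
lst[0]=3 != 5: 0 + count([1, 4, 3], 5)
lst[0]=1 != 5: 0 + count([4, 3], 5)
lst[0]=4 != 5: 0 + count([3], 5)
lst[0]=3 != 5: 0 + count([], 5)
= 1


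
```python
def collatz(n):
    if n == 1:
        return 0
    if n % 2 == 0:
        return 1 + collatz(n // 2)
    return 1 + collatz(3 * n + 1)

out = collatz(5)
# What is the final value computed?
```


collatz(5)
5 is odd -> 3*5+1 = 16 -> collatz(16)
16 is even -> collatz(8)
8 is even -> collatz(4)
4 is even -> collatz(2)
2 is even -> collatz(1)
Reached 1 after 5 steps
= 5


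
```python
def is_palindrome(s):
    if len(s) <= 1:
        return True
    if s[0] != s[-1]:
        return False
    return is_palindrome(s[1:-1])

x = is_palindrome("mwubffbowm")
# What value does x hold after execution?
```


is_palindrome("mwubffbowm")
"mwubffbowm": s[0]='m' == s[-1]='m' -> is_palindrome("wubffbow")
"wubffbow": s[0]='w' == s[-1]='w' -> is_palindrome("ubffbo")
"ubffbo": s[0]='u' != s[-1]='o' -> False
= False


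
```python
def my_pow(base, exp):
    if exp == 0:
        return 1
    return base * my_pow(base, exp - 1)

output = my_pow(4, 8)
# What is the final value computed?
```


my_pow(4, 8)
= 4 * my_pow(4, 7)
= 4 * 4 * my_pow(4, 6)
= 4 * 4 * 4 * my_pow(4, 5)
= 4 * 4 * 4 * 4 * my_pow(4, 4)
= 4 * 4 * 4 * 4 * 4 * my_pow(4, 3)
= 4 * 4 * 4 * 4 * 4 * 4 * my_pow(4, 2)
= 4 * 4 * 4 * 4 * 4 * 4 * 4 * my_pow(4, 1)
= 4 * 4 * 4 * 4 * 4 * 4 * 4 * 4 * my_pow(4, 0)
= 4 * 4 * 4 * 4 * 4 * 4 * 4 * 4 * 1
= 65536


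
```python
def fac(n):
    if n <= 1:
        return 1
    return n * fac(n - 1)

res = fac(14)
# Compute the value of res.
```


fac(14)
= 14 * fac(13)
= 14 * 13 * fac(12)
= 14 * 13 * 12 * fac(11)
= 14 * 13 * 12 * 11 * fac(10)
= 14 * 13 * 12 * 11 * 10 * fac(9)
= 14 * 13 * 12 * 11 * 10 * 9 * fac(8)
= 14 * 13 * 12 * 11 * 10 * 9 * 8 * fac(7)
= 14 * 13 * 12 * 11 * 10 * 9 * 8 * 7 * fac(6)
= 14 * 13 * 12 * 11 * 10 * 9 * 8 * 7 * 6 * fac(5)
= 14 * 13 * 12 * 11 * 10 * 9 * 8 * 7 * 6 * 5 * fac(4)
= 14 * 13 * 12 * 11 * 10 * 9 * 8 * 7 * 6 * 5 * 4 * fac(3)
= 14 * 13 * 12 * 11 * 10 * 9 * 8 * 7 * 6 * 5 * 4 * 3 * fac(2)
= 14 * 13 * 12 * 11 * 10 * 9 * 8 * 7 * 6 * 5 * 4 * 3 * 2 * fac(1)
= 14 * 13 * 12 * 11 * 10 * 9 * 8 * 7 * 6 * 5 * 4 * 3 * 2 * 1
= 87178291200


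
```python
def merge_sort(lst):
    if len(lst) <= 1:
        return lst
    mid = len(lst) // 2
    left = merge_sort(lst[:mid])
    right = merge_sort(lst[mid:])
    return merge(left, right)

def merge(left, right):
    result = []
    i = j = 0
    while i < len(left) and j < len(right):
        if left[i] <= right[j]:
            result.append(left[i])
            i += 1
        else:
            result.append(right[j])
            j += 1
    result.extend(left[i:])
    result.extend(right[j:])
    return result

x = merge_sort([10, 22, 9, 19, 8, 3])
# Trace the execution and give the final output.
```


merge_sort([10, 22, 9, 19, 8, 3])
Split into [10, 22, 9] and [19, 8, 3]
Left sorted: [9, 10, 22]
Right sorted: [3, 8, 19]
Merge [9, 10, 22] and [3, 8, 19]
= [3, 8, 9, 10, 19, 22]


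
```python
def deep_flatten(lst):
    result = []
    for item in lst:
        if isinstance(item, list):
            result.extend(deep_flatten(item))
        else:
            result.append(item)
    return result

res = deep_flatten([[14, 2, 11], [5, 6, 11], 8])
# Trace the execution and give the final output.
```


deep_flatten([[14, 2, 11], [5, 6, 11], 8])
Processing each element:
  [14, 2, 11] is a list -> deep_flatten recursively -> [14, 2, 11]
  [5, 6, 11] is a list -> deep_flatten recursively -> [5, 6, 11]
  8 is not a list -> append 8
= [14, 2, 11, 5, 6, 11, 8]


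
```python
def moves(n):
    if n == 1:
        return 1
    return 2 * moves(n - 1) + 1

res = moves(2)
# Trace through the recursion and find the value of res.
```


moves(2)
= 2 * moves(1) + 1
Now compute bottom-up:
moves(1) = 1
moves(2) = 2 * 1 + 1 = 3
= 3


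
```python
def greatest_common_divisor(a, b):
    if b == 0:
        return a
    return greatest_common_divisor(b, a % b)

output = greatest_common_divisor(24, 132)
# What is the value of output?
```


greatest_common_divisor(24, 132)
= greatest_common_divisor(132, 24 % 132) = greatest_common_divisor(132, 24)
= greatest_common_divisor(24, 132 % 24) = greatest_common_divisor(24, 12)
= greatest_common_divisor(12, 24 % 12) = greatest_common_divisor(12, 0)
b == 0, return a = 12


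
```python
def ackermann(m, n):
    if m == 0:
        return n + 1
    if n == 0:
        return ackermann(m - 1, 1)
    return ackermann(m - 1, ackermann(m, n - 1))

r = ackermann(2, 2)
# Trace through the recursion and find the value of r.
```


ackermann(2, 2)
= ackermann(1, ackermann(2, 1))
First compute ackermann(2, 1) = 5
= ackermann(1, 5)
= 7


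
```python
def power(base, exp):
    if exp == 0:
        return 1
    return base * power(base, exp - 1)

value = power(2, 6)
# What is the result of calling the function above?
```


power(2, 6)
= 2 * power(2, 5)
= 2 * 2 * power(2, 4)
= 2 * 2 * 2 * power(2, 3)
= 2 * 2 * 2 * 2 * power(2, 2)
= 2 * 2 * 2 * 2 * 2 * power(2, 1)
= 2 * 2 * 2 * 2 * 2 * 2 * power(2, 0)
= 2 * 2 * 2 * 2 * 2 * 2 * 1
= 64


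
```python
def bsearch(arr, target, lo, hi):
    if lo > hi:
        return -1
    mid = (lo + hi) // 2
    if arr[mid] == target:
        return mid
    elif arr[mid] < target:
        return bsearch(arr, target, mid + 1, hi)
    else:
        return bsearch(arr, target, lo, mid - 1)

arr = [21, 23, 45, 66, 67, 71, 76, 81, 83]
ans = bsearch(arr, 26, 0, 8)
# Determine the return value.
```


bsearch(arr, 26, 0, 8)
lo=0, hi=8, mid=4, arr[mid]=67
67 > 26, search left half
lo=0, hi=3, mid=1, arr[mid]=23
23 < 26, search right half
lo=2, hi=3, mid=2, arr[mid]=45
45 > 26, search left half
lo > hi, target not found, return -1
= -1


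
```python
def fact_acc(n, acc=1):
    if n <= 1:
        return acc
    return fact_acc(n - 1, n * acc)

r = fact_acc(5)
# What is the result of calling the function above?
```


fact_acc(5, 1)
= fact_acc(4, 5 * 1) = fact_acc(4, 5)
= fact_acc(3, 4 * 5) = fact_acc(3, 20)
= fact_acc(2, 3 * 20) = fact_acc(2, 60)
= fact_acc(1, 2 * 60) = fact_acc(1, 120)
n <= 1, return acc = 120


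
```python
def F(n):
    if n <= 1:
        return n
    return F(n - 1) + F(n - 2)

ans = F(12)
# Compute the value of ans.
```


F(12)
= F(11) + F(10)
= (F(10) + F(9)) + F(10)
Computing bottom-up: F(0)=0, F(1)=1, F(2)=1, F(3)=2, F(4)=3, F(5)=5, F(6)=8, F(7)=13, F(8)=21, F(9)=34, F(10)=55, F(11)=89, F(12)=144
= 144


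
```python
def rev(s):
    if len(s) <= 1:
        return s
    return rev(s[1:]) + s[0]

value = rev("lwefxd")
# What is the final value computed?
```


rev("lwefxd")
= rev("wefxd") + "l"
= rev("efxd") + "w" + "l"
= rev("fxd") + "e" + "w" + "l"
= rev("xd") + "f" + "e" + "w" + "l"
= rev("d") + "x" + "f" + "e" + "w" + "l"
= "d" + "x" + "f" + "e" + "w" + "l"
= "dxfewl"


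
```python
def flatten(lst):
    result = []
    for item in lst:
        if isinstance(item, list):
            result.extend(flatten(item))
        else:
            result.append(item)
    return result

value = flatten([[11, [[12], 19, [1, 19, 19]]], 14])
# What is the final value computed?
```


flatten([[11, [[12], 19, [1, 19, 19]]], 14])
Processing each element:
  [11, [[12], 19, [1, 19, 19]]] is a list -> flatten recursively -> [11, 12, 19, 1, 19, 19]
  14 is not a list -> append 14
= [11, 12, 19, 1, 19, 19, 14]


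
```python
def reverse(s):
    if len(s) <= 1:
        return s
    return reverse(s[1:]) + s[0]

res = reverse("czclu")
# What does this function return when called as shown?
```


reverse("czclu")
= reverse("zclu") + "c"
= reverse("clu") + "z" + "c"
= reverse("lu") + "c" + "z" + "c"
= reverse("u") + "l" + "c" + "z" + "c"
= "u" + "l" + "c" + "z" + "c"
= "ulczc"


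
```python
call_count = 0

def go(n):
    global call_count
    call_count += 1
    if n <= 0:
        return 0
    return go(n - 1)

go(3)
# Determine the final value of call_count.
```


go(3) calls go(2) calls ... calls go(0)
Total calls: 3 + 1 (for base case) = 4


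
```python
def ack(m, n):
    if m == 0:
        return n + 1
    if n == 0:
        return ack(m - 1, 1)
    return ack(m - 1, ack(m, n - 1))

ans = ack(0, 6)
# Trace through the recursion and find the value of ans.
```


ack(0, 6)
m == 0: return 6 + 1 = 7
= 7


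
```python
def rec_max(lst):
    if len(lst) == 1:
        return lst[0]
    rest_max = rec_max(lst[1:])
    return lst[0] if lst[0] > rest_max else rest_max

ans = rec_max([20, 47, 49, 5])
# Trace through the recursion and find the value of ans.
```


rec_max([20, 47, 49, 5])
= compare 20 with rec_max([47, 49, 5])
= compare 47 with rec_max([49, 5])
= compare 49 with rec_max([5])
Base: rec_max([5]) = 5
compare 49 with 5: max = 49
compare 47 with 49: max = 49
compare 20 with 49: max = 49
= 49


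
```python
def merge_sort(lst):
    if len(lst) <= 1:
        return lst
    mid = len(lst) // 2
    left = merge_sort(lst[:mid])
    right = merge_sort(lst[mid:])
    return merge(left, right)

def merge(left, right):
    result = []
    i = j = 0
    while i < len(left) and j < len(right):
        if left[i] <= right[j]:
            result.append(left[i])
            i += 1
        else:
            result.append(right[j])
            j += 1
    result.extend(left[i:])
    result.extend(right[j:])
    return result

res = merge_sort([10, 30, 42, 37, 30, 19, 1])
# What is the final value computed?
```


merge_sort([10, 30, 42, 37, 30, 19, 1])
Split into [10, 30, 42] and [37, 30, 19, 1]
Left sorted: [10, 30, 42]
Right sorted: [1, 19, 30, 37]
Merge [10, 30, 42] and [1, 19, 30, 37]
= [1, 10, 19, 30, 30, 37, 42]


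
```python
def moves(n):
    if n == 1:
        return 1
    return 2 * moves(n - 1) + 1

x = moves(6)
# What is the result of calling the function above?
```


moves(6)
= 2 * moves(5) + 1
= 2 * (2 * moves(4) + 1) + 1
= 2 * (2 * (2 * moves(3) + 1) + 1) + 1
= 2 * (2 * (2 * (2 * moves(2) + 1) + 1) + 1) + 1
= 2 * (2 * (2 * (2 * (2 * moves(1) + 1) + 1) + 1) + 1) + 1
Now compute bottom-up:
moves(1) = 1
moves(2) = 2 * 1 + 1 = 3
moves(3) = 2 * 3 + 1 = 7
moves(4) = 2 * 7 + 1 = 15
moves(5) = 2 * 15 + 1 = 31
moves(6) = 2 * 31 + 1 = 63
= 63


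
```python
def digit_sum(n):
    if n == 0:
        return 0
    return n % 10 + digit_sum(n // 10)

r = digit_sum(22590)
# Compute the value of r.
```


digit_sum(22590)
= 0 + digit_sum(2259)
= 0 + 9 + digit_sum(225)
= 0 + 9 + 5 + digit_sum(22)
= 0 + 9 + 5 + 2 + digit_sum(2)
= 0 + 9 + 5 + 2 + 2 + digit_sum(0)
= 0 + 9 + 5 + 2 + 2 + 0
= 18


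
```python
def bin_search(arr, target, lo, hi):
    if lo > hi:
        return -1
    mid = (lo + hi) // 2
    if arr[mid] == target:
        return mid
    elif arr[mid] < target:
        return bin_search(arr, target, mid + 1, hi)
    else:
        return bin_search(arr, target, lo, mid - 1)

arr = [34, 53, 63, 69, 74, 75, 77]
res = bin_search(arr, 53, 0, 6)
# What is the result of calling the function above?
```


bin_search(arr, 53, 0, 6)
lo=0, hi=6, mid=3, arr[mid]=69
69 > 53, search left half
lo=0, hi=2, mid=1, arr[mid]=53
arr[1] == 53, found at index 1
= 1


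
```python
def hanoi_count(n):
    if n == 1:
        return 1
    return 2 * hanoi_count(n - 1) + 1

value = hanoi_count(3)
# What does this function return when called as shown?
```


hanoi_count(3)
= 2 * hanoi_count(2) + 1
= 2 * (2 * hanoi_count(1) + 1) + 1
Now compute bottom-up:
hanoi_count(1) = 1
hanoi_count(2) = 2 * 1 + 1 = 3
hanoi_count(3) = 2 * 3 + 1 = 7
= 7


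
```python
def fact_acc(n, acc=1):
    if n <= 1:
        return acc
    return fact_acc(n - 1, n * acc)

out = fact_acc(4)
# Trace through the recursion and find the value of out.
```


fact_acc(4, 1)
= fact_acc(3, 4 * 1) = fact_acc(3, 4)
= fact_acc(2, 3 * 4) = fact_acc(2, 12)
= fact_acc(1, 2 * 12) = fact_acc(1, 24)
n <= 1, return acc = 24


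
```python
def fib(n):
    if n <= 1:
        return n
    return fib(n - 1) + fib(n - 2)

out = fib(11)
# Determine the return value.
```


fib(11)
= fib(10) + fib(9)
= (fib(9) + fib(8)) + fib(9)
Computing bottom-up: fib(0)=0, fib(1)=1, fib(2)=1, fib(3)=2, fib(4)=3, fib(5)=5, fib(6)=8, fib(7)=13, fib(8)=21, fib(9)=34, fib(10)=55, fib(11)=89
= 89


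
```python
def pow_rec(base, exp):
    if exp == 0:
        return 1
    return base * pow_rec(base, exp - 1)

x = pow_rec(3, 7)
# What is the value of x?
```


pow_rec(3, 7)
= 3 * pow_rec(3, 6)
= 3 * 3 * pow_rec(3, 5)
= 3 * 3 * 3 * pow_rec(3, 4)
= 3 * 3 * 3 * 3 * pow_rec(3, 3)
= 3 * 3 * 3 * 3 * 3 * pow_rec(3, 2)
= 3 * 3 * 3 * 3 * 3 * 3 * pow_rec(3, 1)
= 3 * 3 * 3 * 3 * 3 * 3 * 3 * pow_rec(3, 0)
= 3 * 3 * 3 * 3 * 3 * 3 * 3 * 1
= 2187


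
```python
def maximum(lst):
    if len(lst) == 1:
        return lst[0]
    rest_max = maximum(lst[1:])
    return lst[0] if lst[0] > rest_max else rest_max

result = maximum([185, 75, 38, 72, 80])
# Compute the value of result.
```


maximum([185, 75, 38, 72, 80])
= compare 185 with maximum([75, 38, 72, 80])
= compare 75 with maximum([38, 72, 80])
= compare 38 with maximum([72, 80])
= compare 72 with maximum([80])
Base: maximum([80]) = 80
compare 72 with 80: max = 80
compare 38 with 80: max = 80
compare 75 with 80: max = 80
compare 185 with 80: max = 185
= 185


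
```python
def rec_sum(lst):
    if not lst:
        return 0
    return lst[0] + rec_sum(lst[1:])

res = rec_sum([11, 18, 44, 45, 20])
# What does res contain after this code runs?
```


rec_sum([11, 18, 44, 45, 20])
= 11 + rec_sum([18, 44, 45, 20])
= 11 + 18 + rec_sum([44, 45, 20])
= 11 + 18 + 44 + rec_sum([45, 20])
= 11 + 18 + 44 + 45 + rec_sum([20])
= 11 + 18 + 44 + 45 + 20 + rec_sum([])
= 11 + 18 + 44 + 45 + 20 + 0
= 138


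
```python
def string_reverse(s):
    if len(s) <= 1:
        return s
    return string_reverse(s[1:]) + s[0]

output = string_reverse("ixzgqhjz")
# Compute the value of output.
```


string_reverse("ixzgqhjz")
= string_reverse("xzgqhjz") + "i"
= string_reverse("zgqhjz") + "x" + "i"
= string_reverse("gqhjz") + "z" + "x" + "i"
= string_reverse("qhjz") + "g" + "z" + "x" + "i"
= string_reverse("hjz") + "q" + "g" + "z" + "x" + "i"
= string_reverse("jz") + "h" + "q" + "g" + "z" + "x" + "i"
= string_reverse("z") + "j" + "h" + "q" + "g" + "z" + "x" + "i"
= "z" + "j" + "h" + "q" + "g" + "z" + "x" + "i"
= "zjhqgzxi"


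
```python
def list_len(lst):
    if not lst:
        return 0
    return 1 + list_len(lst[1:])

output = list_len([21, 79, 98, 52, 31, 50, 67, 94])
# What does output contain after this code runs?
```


list_len([21, 79, 98, 52, 31, 50, 67, 94])
= 1 + list_len([79, 98, 52, 31, 50, 67, 94])
= 1 + 1 + list_len([98, 52, 31, 50, 67, 94])
= 1 + 1 + 1 + list_len([52, 31, 50, 67, 94])
= 1 + 1 + 1 + 1 + list_len([31, 50, 67, 94])
= 1 + 1 + 1 + 1 + 1 + list_len([50, 67, 94])
= 1 + 1 + 1 + 1 + 1 + 1 + list_len([67, 94])
= 1 + 1 + 1 + 1 + 1 + 1 + 1 + list_len([94])
= 1 + 1 + 1 + 1 + 1 + 1 + 1 + 1 + list_len([])
= 1 + 1 + 1 + 1 + 1 + 1 + 1 + 1 + 0
= 8


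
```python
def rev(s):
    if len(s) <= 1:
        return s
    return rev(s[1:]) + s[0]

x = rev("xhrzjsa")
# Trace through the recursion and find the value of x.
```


rev("xhrzjsa")
= rev("hrzjsa") + "x"
= rev("rzjsa") + "h" + "x"
= rev("zjsa") + "r" + "h" + "x"
= rev("jsa") + "z" + "r" + "h" + "x"
= rev("sa") + "j" + "z" + "r" + "h" + "x"
= rev("a") + "s" + "j" + "z" + "r" + "h" + "x"
= "a" + "s" + "j" + "z" + "r" + "h" + "x"
= "asjzrhx"


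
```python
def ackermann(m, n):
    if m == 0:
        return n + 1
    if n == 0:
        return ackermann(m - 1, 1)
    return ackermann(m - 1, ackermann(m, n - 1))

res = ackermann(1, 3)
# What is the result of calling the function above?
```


ackermann(1, 3)
= ackermann(0, ackermann(1, 2))
First compute ackermann(1, 2) = 4
= ackermann(0, 4)
= 5


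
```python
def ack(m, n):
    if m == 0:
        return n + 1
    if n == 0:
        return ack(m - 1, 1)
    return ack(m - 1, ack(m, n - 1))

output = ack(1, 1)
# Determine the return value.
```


ack(1, 1)
= ack(0, ack(1, 0))
First compute ack(1, 0) = 2
= ack(0, 2)
= 3


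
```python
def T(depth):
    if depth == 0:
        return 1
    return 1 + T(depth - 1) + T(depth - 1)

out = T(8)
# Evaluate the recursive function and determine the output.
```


T(8)
= 1 + T(7) + T(7)
= 1 + 2 * T(7)
T(k) = 2^(k+1) - 1
T(0) = 1
T(1) = 3
T(2) = 7
T(3) = 15
T(4) = 31
T(8) = 2^9 - 1 = 511


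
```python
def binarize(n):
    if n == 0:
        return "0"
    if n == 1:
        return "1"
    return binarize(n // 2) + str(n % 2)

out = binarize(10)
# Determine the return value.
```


binarize(10)
= binarize(5) + "0"
= binarize(2) + "1" + "0"
= binarize(1) + "0" + "1" + "0"
= "1" + "0" + "1" + "0"
= "1010"


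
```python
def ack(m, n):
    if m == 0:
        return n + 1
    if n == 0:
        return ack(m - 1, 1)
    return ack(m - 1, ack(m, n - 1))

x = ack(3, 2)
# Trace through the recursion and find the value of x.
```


ack(3, 2)
= ack(2, ack(3, 1))
First compute ack(3, 1) = 13
= ack(2, 13)
= 29


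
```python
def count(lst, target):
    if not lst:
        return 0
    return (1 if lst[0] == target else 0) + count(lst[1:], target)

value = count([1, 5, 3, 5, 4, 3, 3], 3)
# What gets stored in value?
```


count([1, 5, 3, 5, 4, 3, 3], 3)
lst[0]=1 != 3: 0 + count([5, 3, 5, 4, 3, 3], 3)
lst[0]=5 != 3: 0 + count([3, 5, 4, 3, 3], 3)
lst[0]=3 == 3: 1 + count([5, 4, 3, 3], 3)
lst[0]=5 != 3: 0 + count([4, 3, 3], 3)
lst[0]=4 != 3: 0 + count([3, 3], 3)
lst[0]=3 == 3: 1 + count([3], 3)
lst[0]=3 == 3: 1 + count([], 3)
= 3


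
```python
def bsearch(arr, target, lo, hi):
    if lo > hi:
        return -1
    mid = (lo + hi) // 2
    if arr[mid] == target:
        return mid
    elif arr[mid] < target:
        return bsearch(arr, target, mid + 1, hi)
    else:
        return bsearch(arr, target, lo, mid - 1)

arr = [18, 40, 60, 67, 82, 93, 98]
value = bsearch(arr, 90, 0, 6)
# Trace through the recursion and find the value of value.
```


bsearch(arr, 90, 0, 6)
lo=0, hi=6, mid=3, arr[mid]=67
67 < 90, search right half
lo=4, hi=6, mid=5, arr[mid]=93
93 > 90, search left half
lo=4, hi=4, mid=4, arr[mid]=82
82 < 90, search right half
lo > hi, target not found, return -1
= -1


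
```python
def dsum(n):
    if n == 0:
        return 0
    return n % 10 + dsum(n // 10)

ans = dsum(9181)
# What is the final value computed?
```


dsum(9181)
= 1 + dsum(918)
= 1 + 8 + dsum(91)
= 1 + 8 + 1 + dsum(9)
= 1 + 8 + 1 + 9 + dsum(0)
= 1 + 8 + 1 + 9 + 0
= 19


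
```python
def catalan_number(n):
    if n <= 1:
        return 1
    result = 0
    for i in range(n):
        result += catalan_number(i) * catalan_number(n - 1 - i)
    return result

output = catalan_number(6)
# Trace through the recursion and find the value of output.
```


catalan_number(6)
= sum of catalan_number(i) * catalan_number(6-1-i) for i in 0..5
First compute sub-values bottom-up:
  catalan_number(0) = 1, catalan_number(1) = 1
  catalan_number(2) = 1*1 + 1*1 = 2
  catalan_number(3) = 1*2 + 1*1 + 2*1 = 5
  catalan_number(4) = 1*5 + 1*2 + 2*1 + 5*1 = 14
  catalan_number(5) = 1*14 + 1*5 + 2*2 + 5*1 + 14*1 = 42
Now catalan_number(6):
  catalan_number(0)*catalan_number(5) = 1*42 = 42
  catalan_number(1)*catalan_number(4) = 1*14 = 14
  catalan_number(2)*catalan_number(3) = 2*5 = 10
  catalan_number(3)*catalan_number(2) = 5*2 = 10
  catalan_number(4)*catalan_number(1) = 14*1 = 14
  catalan_number(5)*catalan_number(0) = 42*1 = 42
= 42 + 14 + 10 + 10 + 14 + 42
= 132
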